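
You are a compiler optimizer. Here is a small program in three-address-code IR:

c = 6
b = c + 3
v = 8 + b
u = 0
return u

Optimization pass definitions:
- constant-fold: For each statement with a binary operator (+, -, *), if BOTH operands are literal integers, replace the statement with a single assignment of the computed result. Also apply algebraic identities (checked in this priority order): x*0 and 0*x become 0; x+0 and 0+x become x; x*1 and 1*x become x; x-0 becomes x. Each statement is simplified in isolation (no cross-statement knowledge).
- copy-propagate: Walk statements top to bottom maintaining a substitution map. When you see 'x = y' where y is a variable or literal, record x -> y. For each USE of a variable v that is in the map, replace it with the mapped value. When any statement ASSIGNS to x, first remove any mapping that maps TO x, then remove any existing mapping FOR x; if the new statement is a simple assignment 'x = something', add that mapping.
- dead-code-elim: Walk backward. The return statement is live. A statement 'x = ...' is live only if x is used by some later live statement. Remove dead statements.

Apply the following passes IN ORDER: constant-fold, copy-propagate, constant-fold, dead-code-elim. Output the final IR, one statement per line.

Answer: return 0

Derivation:
Initial IR:
  c = 6
  b = c + 3
  v = 8 + b
  u = 0
  return u
After constant-fold (5 stmts):
  c = 6
  b = c + 3
  v = 8 + b
  u = 0
  return u
After copy-propagate (5 stmts):
  c = 6
  b = 6 + 3
  v = 8 + b
  u = 0
  return 0
After constant-fold (5 stmts):
  c = 6
  b = 9
  v = 8 + b
  u = 0
  return 0
After dead-code-elim (1 stmts):
  return 0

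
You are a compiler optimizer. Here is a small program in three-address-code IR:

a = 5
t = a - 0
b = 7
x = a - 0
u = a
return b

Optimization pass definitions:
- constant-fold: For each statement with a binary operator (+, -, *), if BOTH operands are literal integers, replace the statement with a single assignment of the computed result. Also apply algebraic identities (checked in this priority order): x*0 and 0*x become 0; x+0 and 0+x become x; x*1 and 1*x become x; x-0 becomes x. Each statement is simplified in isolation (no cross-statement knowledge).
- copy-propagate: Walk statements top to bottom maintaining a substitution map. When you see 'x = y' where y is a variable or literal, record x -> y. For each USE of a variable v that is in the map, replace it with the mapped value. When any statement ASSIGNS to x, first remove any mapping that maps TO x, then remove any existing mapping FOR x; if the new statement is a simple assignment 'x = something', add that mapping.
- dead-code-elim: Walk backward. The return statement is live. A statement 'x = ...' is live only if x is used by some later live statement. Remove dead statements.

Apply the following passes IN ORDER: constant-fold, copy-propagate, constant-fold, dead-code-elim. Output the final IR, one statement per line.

Answer: return 7

Derivation:
Initial IR:
  a = 5
  t = a - 0
  b = 7
  x = a - 0
  u = a
  return b
After constant-fold (6 stmts):
  a = 5
  t = a
  b = 7
  x = a
  u = a
  return b
After copy-propagate (6 stmts):
  a = 5
  t = 5
  b = 7
  x = 5
  u = 5
  return 7
After constant-fold (6 stmts):
  a = 5
  t = 5
  b = 7
  x = 5
  u = 5
  return 7
After dead-code-elim (1 stmts):
  return 7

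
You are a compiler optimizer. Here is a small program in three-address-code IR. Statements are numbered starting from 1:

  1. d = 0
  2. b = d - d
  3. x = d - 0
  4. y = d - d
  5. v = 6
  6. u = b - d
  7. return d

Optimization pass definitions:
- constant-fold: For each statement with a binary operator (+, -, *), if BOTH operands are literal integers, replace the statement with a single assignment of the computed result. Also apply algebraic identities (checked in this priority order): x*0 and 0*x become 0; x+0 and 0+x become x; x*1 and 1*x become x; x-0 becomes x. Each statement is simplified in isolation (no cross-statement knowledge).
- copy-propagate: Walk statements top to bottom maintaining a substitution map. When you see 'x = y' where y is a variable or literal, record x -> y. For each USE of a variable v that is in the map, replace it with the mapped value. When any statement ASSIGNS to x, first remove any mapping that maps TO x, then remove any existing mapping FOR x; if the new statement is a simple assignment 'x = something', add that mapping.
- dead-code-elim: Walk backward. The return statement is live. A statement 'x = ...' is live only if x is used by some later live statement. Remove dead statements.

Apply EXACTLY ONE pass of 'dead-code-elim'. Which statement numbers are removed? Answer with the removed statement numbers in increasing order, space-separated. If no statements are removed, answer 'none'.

Answer: 2 3 4 5 6

Derivation:
Backward liveness scan:
Stmt 1 'd = 0': KEEP (d is live); live-in = []
Stmt 2 'b = d - d': DEAD (b not in live set ['d'])
Stmt 3 'x = d - 0': DEAD (x not in live set ['d'])
Stmt 4 'y = d - d': DEAD (y not in live set ['d'])
Stmt 5 'v = 6': DEAD (v not in live set ['d'])
Stmt 6 'u = b - d': DEAD (u not in live set ['d'])
Stmt 7 'return d': KEEP (return); live-in = ['d']
Removed statement numbers: [2, 3, 4, 5, 6]
Surviving IR:
  d = 0
  return d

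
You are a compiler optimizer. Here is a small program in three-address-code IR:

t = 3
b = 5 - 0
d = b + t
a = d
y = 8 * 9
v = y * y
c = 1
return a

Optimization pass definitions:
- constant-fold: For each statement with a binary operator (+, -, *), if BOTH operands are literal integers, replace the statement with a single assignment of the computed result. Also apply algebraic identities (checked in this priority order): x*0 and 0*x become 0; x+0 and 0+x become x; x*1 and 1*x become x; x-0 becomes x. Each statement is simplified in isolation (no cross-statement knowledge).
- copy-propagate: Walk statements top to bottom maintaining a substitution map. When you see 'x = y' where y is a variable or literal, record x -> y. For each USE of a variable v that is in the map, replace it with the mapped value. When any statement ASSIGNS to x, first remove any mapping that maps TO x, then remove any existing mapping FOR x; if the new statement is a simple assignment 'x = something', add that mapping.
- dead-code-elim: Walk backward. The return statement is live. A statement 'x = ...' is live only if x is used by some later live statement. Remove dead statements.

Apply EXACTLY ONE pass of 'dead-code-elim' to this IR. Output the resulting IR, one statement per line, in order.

Applying dead-code-elim statement-by-statement:
  [8] return a  -> KEEP (return); live=['a']
  [7] c = 1  -> DEAD (c not live)
  [6] v = y * y  -> DEAD (v not live)
  [5] y = 8 * 9  -> DEAD (y not live)
  [4] a = d  -> KEEP; live=['d']
  [3] d = b + t  -> KEEP; live=['b', 't']
  [2] b = 5 - 0  -> KEEP; live=['t']
  [1] t = 3  -> KEEP; live=[]
Result (5 stmts):
  t = 3
  b = 5 - 0
  d = b + t
  a = d
  return a

Answer: t = 3
b = 5 - 0
d = b + t
a = d
return a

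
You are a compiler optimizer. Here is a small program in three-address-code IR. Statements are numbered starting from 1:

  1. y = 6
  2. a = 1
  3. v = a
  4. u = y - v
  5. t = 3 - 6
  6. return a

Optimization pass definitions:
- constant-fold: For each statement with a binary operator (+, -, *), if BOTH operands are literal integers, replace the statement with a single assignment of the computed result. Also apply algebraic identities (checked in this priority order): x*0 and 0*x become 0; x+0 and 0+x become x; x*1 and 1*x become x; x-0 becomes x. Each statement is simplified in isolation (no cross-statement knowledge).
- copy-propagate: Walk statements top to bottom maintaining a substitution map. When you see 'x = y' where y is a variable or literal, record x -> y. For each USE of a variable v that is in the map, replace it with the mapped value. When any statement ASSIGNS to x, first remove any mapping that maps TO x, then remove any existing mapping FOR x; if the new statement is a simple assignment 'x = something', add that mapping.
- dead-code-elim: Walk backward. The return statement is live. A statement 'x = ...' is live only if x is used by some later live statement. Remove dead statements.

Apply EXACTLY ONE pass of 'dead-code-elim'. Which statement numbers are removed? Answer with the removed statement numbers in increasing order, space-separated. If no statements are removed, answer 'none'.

Backward liveness scan:
Stmt 1 'y = 6': DEAD (y not in live set [])
Stmt 2 'a = 1': KEEP (a is live); live-in = []
Stmt 3 'v = a': DEAD (v not in live set ['a'])
Stmt 4 'u = y - v': DEAD (u not in live set ['a'])
Stmt 5 't = 3 - 6': DEAD (t not in live set ['a'])
Stmt 6 'return a': KEEP (return); live-in = ['a']
Removed statement numbers: [1, 3, 4, 5]
Surviving IR:
  a = 1
  return a

Answer: 1 3 4 5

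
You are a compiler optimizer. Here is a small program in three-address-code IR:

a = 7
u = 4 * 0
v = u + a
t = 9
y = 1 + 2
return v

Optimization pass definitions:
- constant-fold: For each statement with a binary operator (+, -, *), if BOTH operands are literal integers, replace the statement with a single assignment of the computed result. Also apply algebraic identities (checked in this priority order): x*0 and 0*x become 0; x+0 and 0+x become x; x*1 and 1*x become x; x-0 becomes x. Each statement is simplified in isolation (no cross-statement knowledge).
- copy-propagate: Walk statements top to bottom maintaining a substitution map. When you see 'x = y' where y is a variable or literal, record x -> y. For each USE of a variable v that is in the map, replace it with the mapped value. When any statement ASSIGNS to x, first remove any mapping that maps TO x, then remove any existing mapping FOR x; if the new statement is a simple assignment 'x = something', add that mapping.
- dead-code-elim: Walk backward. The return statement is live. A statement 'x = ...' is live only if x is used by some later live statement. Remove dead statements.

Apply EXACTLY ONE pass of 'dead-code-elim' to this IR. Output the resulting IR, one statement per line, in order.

Applying dead-code-elim statement-by-statement:
  [6] return v  -> KEEP (return); live=['v']
  [5] y = 1 + 2  -> DEAD (y not live)
  [4] t = 9  -> DEAD (t not live)
  [3] v = u + a  -> KEEP; live=['a', 'u']
  [2] u = 4 * 0  -> KEEP; live=['a']
  [1] a = 7  -> KEEP; live=[]
Result (4 stmts):
  a = 7
  u = 4 * 0
  v = u + a
  return v

Answer: a = 7
u = 4 * 0
v = u + a
return v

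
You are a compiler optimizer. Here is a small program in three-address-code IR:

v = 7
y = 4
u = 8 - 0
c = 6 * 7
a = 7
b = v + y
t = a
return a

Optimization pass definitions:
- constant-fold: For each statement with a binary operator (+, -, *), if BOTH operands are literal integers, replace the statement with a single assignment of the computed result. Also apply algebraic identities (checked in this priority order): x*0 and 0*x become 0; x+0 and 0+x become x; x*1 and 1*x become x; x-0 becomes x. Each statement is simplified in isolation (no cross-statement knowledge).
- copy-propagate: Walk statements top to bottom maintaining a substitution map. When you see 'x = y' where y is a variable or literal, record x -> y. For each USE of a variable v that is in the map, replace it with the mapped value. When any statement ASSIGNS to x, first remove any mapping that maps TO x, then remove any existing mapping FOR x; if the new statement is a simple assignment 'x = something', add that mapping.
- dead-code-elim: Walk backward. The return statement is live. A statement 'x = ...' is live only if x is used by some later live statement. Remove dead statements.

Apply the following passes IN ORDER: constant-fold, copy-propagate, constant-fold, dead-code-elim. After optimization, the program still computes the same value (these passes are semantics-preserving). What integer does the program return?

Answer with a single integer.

Answer: 7

Derivation:
Initial IR:
  v = 7
  y = 4
  u = 8 - 0
  c = 6 * 7
  a = 7
  b = v + y
  t = a
  return a
After constant-fold (8 stmts):
  v = 7
  y = 4
  u = 8
  c = 42
  a = 7
  b = v + y
  t = a
  return a
After copy-propagate (8 stmts):
  v = 7
  y = 4
  u = 8
  c = 42
  a = 7
  b = 7 + 4
  t = 7
  return 7
After constant-fold (8 stmts):
  v = 7
  y = 4
  u = 8
  c = 42
  a = 7
  b = 11
  t = 7
  return 7
After dead-code-elim (1 stmts):
  return 7
Evaluate:
  v = 7  =>  v = 7
  y = 4  =>  y = 4
  u = 8 - 0  =>  u = 8
  c = 6 * 7  =>  c = 42
  a = 7  =>  a = 7
  b = v + y  =>  b = 11
  t = a  =>  t = 7
  return a = 7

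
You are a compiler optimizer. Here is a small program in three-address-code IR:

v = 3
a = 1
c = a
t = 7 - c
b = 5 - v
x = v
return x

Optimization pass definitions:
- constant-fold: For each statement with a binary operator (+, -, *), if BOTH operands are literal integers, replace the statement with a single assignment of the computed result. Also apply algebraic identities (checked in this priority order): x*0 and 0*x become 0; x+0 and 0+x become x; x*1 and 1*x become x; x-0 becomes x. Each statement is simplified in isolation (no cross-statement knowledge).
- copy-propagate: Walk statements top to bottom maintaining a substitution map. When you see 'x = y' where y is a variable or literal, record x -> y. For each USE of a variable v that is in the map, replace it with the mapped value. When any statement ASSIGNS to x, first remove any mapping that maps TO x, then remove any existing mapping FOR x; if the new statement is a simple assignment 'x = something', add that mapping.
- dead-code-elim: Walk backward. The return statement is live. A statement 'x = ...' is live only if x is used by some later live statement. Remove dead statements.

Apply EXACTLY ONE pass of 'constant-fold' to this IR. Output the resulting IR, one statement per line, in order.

Answer: v = 3
a = 1
c = a
t = 7 - c
b = 5 - v
x = v
return x

Derivation:
Applying constant-fold statement-by-statement:
  [1] v = 3  (unchanged)
  [2] a = 1  (unchanged)
  [3] c = a  (unchanged)
  [4] t = 7 - c  (unchanged)
  [5] b = 5 - v  (unchanged)
  [6] x = v  (unchanged)
  [7] return x  (unchanged)
Result (7 stmts):
  v = 3
  a = 1
  c = a
  t = 7 - c
  b = 5 - v
  x = v
  return x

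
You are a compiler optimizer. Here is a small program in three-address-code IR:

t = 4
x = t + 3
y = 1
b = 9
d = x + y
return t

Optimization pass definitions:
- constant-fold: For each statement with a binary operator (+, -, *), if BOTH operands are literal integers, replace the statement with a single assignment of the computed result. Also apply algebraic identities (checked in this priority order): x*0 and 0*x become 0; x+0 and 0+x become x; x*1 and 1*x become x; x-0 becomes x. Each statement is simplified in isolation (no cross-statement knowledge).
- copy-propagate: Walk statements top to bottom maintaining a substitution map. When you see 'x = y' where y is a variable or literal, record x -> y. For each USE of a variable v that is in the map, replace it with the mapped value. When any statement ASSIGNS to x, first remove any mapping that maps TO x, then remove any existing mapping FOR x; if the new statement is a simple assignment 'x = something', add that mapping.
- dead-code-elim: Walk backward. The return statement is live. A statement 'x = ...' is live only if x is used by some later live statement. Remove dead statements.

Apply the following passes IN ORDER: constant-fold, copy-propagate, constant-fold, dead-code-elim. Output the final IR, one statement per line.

Initial IR:
  t = 4
  x = t + 3
  y = 1
  b = 9
  d = x + y
  return t
After constant-fold (6 stmts):
  t = 4
  x = t + 3
  y = 1
  b = 9
  d = x + y
  return t
After copy-propagate (6 stmts):
  t = 4
  x = 4 + 3
  y = 1
  b = 9
  d = x + 1
  return 4
After constant-fold (6 stmts):
  t = 4
  x = 7
  y = 1
  b = 9
  d = x + 1
  return 4
After dead-code-elim (1 stmts):
  return 4

Answer: return 4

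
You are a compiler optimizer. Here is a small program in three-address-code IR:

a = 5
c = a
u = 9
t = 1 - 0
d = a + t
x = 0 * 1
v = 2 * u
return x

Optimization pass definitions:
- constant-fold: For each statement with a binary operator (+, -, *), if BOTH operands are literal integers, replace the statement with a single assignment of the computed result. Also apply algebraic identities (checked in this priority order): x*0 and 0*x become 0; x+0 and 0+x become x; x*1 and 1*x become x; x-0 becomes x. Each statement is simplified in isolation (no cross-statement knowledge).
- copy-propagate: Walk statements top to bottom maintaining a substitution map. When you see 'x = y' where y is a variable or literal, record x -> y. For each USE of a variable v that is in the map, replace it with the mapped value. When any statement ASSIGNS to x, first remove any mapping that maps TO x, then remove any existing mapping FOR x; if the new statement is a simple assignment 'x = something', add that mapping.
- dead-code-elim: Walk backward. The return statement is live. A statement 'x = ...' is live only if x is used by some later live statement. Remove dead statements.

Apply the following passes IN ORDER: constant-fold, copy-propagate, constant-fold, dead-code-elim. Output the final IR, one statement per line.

Initial IR:
  a = 5
  c = a
  u = 9
  t = 1 - 0
  d = a + t
  x = 0 * 1
  v = 2 * u
  return x
After constant-fold (8 stmts):
  a = 5
  c = a
  u = 9
  t = 1
  d = a + t
  x = 0
  v = 2 * u
  return x
After copy-propagate (8 stmts):
  a = 5
  c = 5
  u = 9
  t = 1
  d = 5 + 1
  x = 0
  v = 2 * 9
  return 0
After constant-fold (8 stmts):
  a = 5
  c = 5
  u = 9
  t = 1
  d = 6
  x = 0
  v = 18
  return 0
After dead-code-elim (1 stmts):
  return 0

Answer: return 0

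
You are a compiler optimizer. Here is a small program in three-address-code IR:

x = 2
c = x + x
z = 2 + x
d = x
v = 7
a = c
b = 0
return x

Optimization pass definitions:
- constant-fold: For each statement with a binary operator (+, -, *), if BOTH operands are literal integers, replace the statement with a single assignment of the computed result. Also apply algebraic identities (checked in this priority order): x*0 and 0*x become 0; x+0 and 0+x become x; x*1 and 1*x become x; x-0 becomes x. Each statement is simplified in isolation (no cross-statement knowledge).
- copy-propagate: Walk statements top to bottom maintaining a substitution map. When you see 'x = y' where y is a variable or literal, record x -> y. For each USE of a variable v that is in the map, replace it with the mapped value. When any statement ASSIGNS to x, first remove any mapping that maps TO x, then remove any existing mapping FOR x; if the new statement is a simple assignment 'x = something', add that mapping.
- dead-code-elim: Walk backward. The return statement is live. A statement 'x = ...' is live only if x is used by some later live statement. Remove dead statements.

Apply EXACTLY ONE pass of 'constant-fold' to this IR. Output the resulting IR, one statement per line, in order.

Answer: x = 2
c = x + x
z = 2 + x
d = x
v = 7
a = c
b = 0
return x

Derivation:
Applying constant-fold statement-by-statement:
  [1] x = 2  (unchanged)
  [2] c = x + x  (unchanged)
  [3] z = 2 + x  (unchanged)
  [4] d = x  (unchanged)
  [5] v = 7  (unchanged)
  [6] a = c  (unchanged)
  [7] b = 0  (unchanged)
  [8] return x  (unchanged)
Result (8 stmts):
  x = 2
  c = x + x
  z = 2 + x
  d = x
  v = 7
  a = c
  b = 0
  return x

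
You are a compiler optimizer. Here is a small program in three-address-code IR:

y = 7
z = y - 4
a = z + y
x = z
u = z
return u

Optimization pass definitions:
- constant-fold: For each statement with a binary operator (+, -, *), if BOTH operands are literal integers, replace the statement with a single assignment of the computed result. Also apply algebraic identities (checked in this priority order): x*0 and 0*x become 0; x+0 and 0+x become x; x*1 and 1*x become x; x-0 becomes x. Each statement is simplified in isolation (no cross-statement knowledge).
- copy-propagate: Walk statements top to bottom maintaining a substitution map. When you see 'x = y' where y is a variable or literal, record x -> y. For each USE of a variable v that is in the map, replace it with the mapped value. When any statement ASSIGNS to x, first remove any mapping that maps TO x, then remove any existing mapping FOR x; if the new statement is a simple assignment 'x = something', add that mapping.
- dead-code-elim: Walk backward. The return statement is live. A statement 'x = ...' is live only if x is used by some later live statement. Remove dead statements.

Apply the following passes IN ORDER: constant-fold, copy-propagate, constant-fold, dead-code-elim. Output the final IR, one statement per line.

Answer: z = 3
return z

Derivation:
Initial IR:
  y = 7
  z = y - 4
  a = z + y
  x = z
  u = z
  return u
After constant-fold (6 stmts):
  y = 7
  z = y - 4
  a = z + y
  x = z
  u = z
  return u
After copy-propagate (6 stmts):
  y = 7
  z = 7 - 4
  a = z + 7
  x = z
  u = z
  return z
After constant-fold (6 stmts):
  y = 7
  z = 3
  a = z + 7
  x = z
  u = z
  return z
After dead-code-elim (2 stmts):
  z = 3
  return z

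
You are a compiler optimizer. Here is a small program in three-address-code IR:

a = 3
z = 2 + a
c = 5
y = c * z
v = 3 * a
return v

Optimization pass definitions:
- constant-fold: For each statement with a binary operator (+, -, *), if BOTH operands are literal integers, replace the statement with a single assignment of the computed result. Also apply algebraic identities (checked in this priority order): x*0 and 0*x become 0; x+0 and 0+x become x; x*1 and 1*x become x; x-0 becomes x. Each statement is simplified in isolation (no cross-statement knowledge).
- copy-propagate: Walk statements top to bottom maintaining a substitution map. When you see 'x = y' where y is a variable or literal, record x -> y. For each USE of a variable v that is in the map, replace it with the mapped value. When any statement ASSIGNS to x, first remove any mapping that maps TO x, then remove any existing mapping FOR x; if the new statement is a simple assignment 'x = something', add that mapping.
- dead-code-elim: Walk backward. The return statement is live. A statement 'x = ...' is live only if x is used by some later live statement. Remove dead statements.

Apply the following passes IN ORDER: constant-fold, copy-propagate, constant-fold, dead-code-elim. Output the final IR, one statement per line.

Answer: v = 9
return v

Derivation:
Initial IR:
  a = 3
  z = 2 + a
  c = 5
  y = c * z
  v = 3 * a
  return v
After constant-fold (6 stmts):
  a = 3
  z = 2 + a
  c = 5
  y = c * z
  v = 3 * a
  return v
After copy-propagate (6 stmts):
  a = 3
  z = 2 + 3
  c = 5
  y = 5 * z
  v = 3 * 3
  return v
After constant-fold (6 stmts):
  a = 3
  z = 5
  c = 5
  y = 5 * z
  v = 9
  return v
After dead-code-elim (2 stmts):
  v = 9
  return v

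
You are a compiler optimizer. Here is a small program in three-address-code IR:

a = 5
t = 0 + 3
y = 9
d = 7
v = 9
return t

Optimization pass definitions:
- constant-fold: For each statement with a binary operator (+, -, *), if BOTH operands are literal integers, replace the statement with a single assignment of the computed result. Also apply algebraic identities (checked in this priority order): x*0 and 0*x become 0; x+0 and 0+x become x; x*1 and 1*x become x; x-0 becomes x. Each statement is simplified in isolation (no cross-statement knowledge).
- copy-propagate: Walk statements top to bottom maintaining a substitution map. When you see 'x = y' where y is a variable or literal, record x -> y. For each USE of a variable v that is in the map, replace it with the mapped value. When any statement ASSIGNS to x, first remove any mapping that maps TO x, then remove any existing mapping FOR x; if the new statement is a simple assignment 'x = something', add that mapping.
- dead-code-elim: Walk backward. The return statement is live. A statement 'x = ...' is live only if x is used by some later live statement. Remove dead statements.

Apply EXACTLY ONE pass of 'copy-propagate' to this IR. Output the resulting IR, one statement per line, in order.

Answer: a = 5
t = 0 + 3
y = 9
d = 7
v = 9
return t

Derivation:
Applying copy-propagate statement-by-statement:
  [1] a = 5  (unchanged)
  [2] t = 0 + 3  (unchanged)
  [3] y = 9  (unchanged)
  [4] d = 7  (unchanged)
  [5] v = 9  (unchanged)
  [6] return t  (unchanged)
Result (6 stmts):
  a = 5
  t = 0 + 3
  y = 9
  d = 7
  v = 9
  return t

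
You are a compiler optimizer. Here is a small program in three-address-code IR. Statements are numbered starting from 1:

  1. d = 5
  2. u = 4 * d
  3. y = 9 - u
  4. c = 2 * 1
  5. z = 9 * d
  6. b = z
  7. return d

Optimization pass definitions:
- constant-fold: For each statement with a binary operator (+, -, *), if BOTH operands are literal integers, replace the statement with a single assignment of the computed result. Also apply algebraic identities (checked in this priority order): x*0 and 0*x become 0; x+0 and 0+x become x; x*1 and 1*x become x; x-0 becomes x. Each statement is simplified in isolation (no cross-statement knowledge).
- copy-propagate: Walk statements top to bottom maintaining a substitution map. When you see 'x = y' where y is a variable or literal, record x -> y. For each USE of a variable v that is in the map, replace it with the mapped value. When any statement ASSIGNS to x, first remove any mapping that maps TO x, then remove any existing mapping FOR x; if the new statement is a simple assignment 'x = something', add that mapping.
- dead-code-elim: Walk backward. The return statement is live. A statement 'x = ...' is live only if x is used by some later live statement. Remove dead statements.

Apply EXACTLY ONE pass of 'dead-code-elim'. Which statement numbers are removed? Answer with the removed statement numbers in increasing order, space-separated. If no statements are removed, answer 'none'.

Backward liveness scan:
Stmt 1 'd = 5': KEEP (d is live); live-in = []
Stmt 2 'u = 4 * d': DEAD (u not in live set ['d'])
Stmt 3 'y = 9 - u': DEAD (y not in live set ['d'])
Stmt 4 'c = 2 * 1': DEAD (c not in live set ['d'])
Stmt 5 'z = 9 * d': DEAD (z not in live set ['d'])
Stmt 6 'b = z': DEAD (b not in live set ['d'])
Stmt 7 'return d': KEEP (return); live-in = ['d']
Removed statement numbers: [2, 3, 4, 5, 6]
Surviving IR:
  d = 5
  return d

Answer: 2 3 4 5 6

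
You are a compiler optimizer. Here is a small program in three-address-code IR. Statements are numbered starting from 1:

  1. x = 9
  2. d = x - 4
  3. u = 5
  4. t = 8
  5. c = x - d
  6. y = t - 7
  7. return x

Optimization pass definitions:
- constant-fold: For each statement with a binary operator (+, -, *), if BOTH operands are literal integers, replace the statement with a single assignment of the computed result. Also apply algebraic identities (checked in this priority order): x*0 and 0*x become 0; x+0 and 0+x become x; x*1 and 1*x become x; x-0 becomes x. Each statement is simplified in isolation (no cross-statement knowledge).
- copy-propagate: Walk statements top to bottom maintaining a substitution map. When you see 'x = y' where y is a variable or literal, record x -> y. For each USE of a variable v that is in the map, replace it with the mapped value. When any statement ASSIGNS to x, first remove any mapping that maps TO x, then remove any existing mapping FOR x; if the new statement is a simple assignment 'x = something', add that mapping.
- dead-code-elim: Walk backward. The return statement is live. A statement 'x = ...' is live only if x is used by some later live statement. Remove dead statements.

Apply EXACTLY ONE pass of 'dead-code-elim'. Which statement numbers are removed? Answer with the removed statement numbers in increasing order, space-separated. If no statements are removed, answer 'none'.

Backward liveness scan:
Stmt 1 'x = 9': KEEP (x is live); live-in = []
Stmt 2 'd = x - 4': DEAD (d not in live set ['x'])
Stmt 3 'u = 5': DEAD (u not in live set ['x'])
Stmt 4 't = 8': DEAD (t not in live set ['x'])
Stmt 5 'c = x - d': DEAD (c not in live set ['x'])
Stmt 6 'y = t - 7': DEAD (y not in live set ['x'])
Stmt 7 'return x': KEEP (return); live-in = ['x']
Removed statement numbers: [2, 3, 4, 5, 6]
Surviving IR:
  x = 9
  return x

Answer: 2 3 4 5 6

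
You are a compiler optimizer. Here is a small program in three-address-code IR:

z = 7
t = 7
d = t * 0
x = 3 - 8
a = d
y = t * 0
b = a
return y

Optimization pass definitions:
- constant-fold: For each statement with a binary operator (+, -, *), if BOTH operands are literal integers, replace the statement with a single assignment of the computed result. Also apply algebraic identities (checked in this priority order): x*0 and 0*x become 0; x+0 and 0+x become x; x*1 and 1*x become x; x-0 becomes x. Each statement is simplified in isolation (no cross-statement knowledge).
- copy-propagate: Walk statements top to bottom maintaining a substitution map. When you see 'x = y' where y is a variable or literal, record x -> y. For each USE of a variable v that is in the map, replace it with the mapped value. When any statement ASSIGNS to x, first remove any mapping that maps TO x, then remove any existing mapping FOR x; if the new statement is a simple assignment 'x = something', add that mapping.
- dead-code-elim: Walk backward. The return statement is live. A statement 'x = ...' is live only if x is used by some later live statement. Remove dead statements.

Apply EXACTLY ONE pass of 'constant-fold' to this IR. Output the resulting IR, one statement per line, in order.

Applying constant-fold statement-by-statement:
  [1] z = 7  (unchanged)
  [2] t = 7  (unchanged)
  [3] d = t * 0  -> d = 0
  [4] x = 3 - 8  -> x = -5
  [5] a = d  (unchanged)
  [6] y = t * 0  -> y = 0
  [7] b = a  (unchanged)
  [8] return y  (unchanged)
Result (8 stmts):
  z = 7
  t = 7
  d = 0
  x = -5
  a = d
  y = 0
  b = a
  return y

Answer: z = 7
t = 7
d = 0
x = -5
a = d
y = 0
b = a
return y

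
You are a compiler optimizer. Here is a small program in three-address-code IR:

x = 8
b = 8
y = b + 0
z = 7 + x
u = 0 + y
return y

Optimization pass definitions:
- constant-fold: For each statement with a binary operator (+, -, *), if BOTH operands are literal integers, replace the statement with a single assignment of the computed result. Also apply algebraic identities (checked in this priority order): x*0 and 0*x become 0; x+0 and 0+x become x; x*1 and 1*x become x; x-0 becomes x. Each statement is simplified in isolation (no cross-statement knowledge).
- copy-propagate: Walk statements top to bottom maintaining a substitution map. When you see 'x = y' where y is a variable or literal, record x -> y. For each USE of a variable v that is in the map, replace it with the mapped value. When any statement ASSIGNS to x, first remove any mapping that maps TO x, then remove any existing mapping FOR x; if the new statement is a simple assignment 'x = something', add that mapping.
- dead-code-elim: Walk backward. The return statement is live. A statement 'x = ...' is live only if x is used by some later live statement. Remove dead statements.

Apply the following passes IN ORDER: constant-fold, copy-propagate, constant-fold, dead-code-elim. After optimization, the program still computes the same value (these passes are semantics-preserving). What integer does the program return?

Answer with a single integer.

Initial IR:
  x = 8
  b = 8
  y = b + 0
  z = 7 + x
  u = 0 + y
  return y
After constant-fold (6 stmts):
  x = 8
  b = 8
  y = b
  z = 7 + x
  u = y
  return y
After copy-propagate (6 stmts):
  x = 8
  b = 8
  y = 8
  z = 7 + 8
  u = 8
  return 8
After constant-fold (6 stmts):
  x = 8
  b = 8
  y = 8
  z = 15
  u = 8
  return 8
After dead-code-elim (1 stmts):
  return 8
Evaluate:
  x = 8  =>  x = 8
  b = 8  =>  b = 8
  y = b + 0  =>  y = 8
  z = 7 + x  =>  z = 15
  u = 0 + y  =>  u = 8
  return y = 8

Answer: 8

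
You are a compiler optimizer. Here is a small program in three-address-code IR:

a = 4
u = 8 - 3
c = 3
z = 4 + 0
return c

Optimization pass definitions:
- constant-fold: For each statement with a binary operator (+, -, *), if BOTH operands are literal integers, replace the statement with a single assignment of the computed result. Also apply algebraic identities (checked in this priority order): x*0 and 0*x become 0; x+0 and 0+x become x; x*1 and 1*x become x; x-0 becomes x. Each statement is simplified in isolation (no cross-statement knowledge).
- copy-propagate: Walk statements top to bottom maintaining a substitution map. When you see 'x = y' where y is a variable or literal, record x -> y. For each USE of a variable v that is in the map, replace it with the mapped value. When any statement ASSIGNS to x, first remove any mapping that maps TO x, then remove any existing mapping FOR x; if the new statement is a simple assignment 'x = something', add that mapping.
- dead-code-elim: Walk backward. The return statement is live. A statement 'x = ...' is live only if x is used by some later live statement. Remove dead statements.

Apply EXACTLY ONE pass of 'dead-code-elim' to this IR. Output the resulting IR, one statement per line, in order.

Applying dead-code-elim statement-by-statement:
  [5] return c  -> KEEP (return); live=['c']
  [4] z = 4 + 0  -> DEAD (z not live)
  [3] c = 3  -> KEEP; live=[]
  [2] u = 8 - 3  -> DEAD (u not live)
  [1] a = 4  -> DEAD (a not live)
Result (2 stmts):
  c = 3
  return c

Answer: c = 3
return c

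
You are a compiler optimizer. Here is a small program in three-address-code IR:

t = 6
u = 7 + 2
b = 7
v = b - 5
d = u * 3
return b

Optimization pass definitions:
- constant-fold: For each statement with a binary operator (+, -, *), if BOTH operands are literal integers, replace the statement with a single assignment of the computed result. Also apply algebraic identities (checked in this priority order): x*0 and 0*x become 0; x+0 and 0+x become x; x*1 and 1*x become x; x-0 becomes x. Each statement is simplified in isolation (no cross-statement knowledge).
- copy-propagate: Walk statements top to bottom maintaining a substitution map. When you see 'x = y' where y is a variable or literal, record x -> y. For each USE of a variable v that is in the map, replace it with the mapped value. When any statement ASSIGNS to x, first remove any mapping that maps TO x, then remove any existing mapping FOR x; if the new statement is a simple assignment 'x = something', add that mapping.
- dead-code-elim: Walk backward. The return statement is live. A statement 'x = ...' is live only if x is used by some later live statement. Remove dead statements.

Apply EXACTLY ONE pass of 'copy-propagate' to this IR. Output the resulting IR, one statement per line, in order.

Applying copy-propagate statement-by-statement:
  [1] t = 6  (unchanged)
  [2] u = 7 + 2  (unchanged)
  [3] b = 7  (unchanged)
  [4] v = b - 5  -> v = 7 - 5
  [5] d = u * 3  (unchanged)
  [6] return b  -> return 7
Result (6 stmts):
  t = 6
  u = 7 + 2
  b = 7
  v = 7 - 5
  d = u * 3
  return 7

Answer: t = 6
u = 7 + 2
b = 7
v = 7 - 5
d = u * 3
return 7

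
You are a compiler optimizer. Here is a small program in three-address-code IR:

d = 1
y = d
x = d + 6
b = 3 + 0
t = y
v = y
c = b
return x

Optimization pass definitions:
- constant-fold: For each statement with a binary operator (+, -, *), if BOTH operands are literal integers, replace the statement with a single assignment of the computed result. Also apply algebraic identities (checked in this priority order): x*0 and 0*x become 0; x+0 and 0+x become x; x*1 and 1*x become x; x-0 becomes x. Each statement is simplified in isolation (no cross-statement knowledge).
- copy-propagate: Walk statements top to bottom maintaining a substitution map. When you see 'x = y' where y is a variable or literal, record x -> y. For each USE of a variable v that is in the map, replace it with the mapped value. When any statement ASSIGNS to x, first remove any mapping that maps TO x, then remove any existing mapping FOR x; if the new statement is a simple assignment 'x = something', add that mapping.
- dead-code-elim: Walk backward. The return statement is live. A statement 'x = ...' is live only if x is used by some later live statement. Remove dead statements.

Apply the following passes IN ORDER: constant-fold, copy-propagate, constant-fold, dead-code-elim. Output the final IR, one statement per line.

Answer: x = 7
return x

Derivation:
Initial IR:
  d = 1
  y = d
  x = d + 6
  b = 3 + 0
  t = y
  v = y
  c = b
  return x
After constant-fold (8 stmts):
  d = 1
  y = d
  x = d + 6
  b = 3
  t = y
  v = y
  c = b
  return x
After copy-propagate (8 stmts):
  d = 1
  y = 1
  x = 1 + 6
  b = 3
  t = 1
  v = 1
  c = 3
  return x
After constant-fold (8 stmts):
  d = 1
  y = 1
  x = 7
  b = 3
  t = 1
  v = 1
  c = 3
  return x
After dead-code-elim (2 stmts):
  x = 7
  return x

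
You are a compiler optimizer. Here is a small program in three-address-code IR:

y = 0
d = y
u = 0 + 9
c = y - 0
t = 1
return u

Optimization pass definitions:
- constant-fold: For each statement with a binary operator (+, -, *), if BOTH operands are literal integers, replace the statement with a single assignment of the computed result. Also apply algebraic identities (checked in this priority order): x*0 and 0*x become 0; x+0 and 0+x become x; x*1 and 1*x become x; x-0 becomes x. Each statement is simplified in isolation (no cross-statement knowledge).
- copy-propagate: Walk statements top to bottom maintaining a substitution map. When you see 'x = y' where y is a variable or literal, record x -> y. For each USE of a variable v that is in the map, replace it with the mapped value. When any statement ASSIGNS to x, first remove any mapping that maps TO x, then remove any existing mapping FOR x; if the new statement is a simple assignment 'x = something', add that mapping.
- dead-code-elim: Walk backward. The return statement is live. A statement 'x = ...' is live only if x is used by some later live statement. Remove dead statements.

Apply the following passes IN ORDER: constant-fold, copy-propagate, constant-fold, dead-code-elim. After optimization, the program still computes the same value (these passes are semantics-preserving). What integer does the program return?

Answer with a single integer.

Answer: 9

Derivation:
Initial IR:
  y = 0
  d = y
  u = 0 + 9
  c = y - 0
  t = 1
  return u
After constant-fold (6 stmts):
  y = 0
  d = y
  u = 9
  c = y
  t = 1
  return u
After copy-propagate (6 stmts):
  y = 0
  d = 0
  u = 9
  c = 0
  t = 1
  return 9
After constant-fold (6 stmts):
  y = 0
  d = 0
  u = 9
  c = 0
  t = 1
  return 9
After dead-code-elim (1 stmts):
  return 9
Evaluate:
  y = 0  =>  y = 0
  d = y  =>  d = 0
  u = 0 + 9  =>  u = 9
  c = y - 0  =>  c = 0
  t = 1  =>  t = 1
  return u = 9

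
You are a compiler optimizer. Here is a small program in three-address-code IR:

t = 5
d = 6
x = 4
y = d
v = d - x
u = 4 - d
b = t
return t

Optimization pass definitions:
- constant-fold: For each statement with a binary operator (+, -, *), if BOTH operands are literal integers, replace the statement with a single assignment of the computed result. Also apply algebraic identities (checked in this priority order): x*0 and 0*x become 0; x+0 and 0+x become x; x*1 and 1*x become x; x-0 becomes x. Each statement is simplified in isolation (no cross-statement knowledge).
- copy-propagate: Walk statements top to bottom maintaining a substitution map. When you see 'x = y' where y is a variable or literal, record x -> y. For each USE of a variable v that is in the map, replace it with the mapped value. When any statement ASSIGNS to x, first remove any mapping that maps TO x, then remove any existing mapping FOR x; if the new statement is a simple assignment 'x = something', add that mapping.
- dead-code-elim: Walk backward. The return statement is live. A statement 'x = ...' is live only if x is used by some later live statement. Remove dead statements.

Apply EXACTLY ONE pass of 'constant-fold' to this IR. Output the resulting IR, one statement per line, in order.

Answer: t = 5
d = 6
x = 4
y = d
v = d - x
u = 4 - d
b = t
return t

Derivation:
Applying constant-fold statement-by-statement:
  [1] t = 5  (unchanged)
  [2] d = 6  (unchanged)
  [3] x = 4  (unchanged)
  [4] y = d  (unchanged)
  [5] v = d - x  (unchanged)
  [6] u = 4 - d  (unchanged)
  [7] b = t  (unchanged)
  [8] return t  (unchanged)
Result (8 stmts):
  t = 5
  d = 6
  x = 4
  y = d
  v = d - x
  u = 4 - d
  b = t
  return t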